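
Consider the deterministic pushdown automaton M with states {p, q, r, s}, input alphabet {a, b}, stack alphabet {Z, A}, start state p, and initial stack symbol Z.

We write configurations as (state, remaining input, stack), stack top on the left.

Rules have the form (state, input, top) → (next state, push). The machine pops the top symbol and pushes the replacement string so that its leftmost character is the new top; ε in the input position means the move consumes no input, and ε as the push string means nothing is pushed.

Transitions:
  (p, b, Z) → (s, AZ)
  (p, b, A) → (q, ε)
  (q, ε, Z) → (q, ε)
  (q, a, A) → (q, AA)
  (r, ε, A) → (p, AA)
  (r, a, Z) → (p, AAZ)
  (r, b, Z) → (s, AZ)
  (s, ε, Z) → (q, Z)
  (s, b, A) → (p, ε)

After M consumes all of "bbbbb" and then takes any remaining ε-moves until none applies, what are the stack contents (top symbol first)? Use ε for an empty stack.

(p, bbbbb, Z)
  read b, top Z: go to s, push AZ → (s, bbbb, AZ)
  read b, top A: go to p, push ε → (p, bbb, Z)
  read b, top Z: go to s, push AZ → (s, bb, AZ)
  read b, top A: go to p, push ε → (p, b, Z)
  read b, top Z: go to s, push AZ → (s, ε, AZ)
All input consumed in state s with stack AZ.

AZ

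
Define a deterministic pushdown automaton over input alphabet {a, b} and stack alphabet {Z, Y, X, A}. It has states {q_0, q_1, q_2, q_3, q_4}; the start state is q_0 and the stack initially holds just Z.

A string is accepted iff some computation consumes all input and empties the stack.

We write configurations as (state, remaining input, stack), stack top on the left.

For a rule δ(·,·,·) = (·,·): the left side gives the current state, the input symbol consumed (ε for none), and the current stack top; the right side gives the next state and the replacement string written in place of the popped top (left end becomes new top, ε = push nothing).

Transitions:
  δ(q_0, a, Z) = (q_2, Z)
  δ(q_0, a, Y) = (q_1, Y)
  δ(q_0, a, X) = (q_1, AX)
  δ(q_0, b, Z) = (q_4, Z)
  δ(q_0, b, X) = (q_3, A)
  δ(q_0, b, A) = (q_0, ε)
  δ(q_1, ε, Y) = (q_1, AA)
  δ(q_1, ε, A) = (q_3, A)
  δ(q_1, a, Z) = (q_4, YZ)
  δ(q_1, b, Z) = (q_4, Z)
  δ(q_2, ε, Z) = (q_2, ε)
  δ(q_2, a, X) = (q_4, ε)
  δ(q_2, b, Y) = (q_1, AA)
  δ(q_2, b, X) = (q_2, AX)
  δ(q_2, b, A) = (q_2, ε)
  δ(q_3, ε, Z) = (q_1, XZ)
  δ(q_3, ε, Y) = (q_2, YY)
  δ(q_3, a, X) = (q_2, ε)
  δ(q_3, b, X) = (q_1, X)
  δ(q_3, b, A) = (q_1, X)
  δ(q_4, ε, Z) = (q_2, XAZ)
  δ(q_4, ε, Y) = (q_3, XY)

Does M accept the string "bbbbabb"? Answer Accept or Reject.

(q_0, bbbbabb, Z)
  read b, top Z: go to q_4, push Z → (q_4, bbbabb, Z)
  ε-move, top Z: go to q_2, push XAZ → (q_2, bbbabb, XAZ)
  read b, top X: go to q_2, push AX → (q_2, bbabb, AXAZ)
  read b, top A: go to q_2, push ε → (q_2, babb, XAZ)
  read b, top X: go to q_2, push AX → (q_2, abb, AXAZ)
No transition applies at (q_2, abb, AXAZ); input not fully consumed.

Reject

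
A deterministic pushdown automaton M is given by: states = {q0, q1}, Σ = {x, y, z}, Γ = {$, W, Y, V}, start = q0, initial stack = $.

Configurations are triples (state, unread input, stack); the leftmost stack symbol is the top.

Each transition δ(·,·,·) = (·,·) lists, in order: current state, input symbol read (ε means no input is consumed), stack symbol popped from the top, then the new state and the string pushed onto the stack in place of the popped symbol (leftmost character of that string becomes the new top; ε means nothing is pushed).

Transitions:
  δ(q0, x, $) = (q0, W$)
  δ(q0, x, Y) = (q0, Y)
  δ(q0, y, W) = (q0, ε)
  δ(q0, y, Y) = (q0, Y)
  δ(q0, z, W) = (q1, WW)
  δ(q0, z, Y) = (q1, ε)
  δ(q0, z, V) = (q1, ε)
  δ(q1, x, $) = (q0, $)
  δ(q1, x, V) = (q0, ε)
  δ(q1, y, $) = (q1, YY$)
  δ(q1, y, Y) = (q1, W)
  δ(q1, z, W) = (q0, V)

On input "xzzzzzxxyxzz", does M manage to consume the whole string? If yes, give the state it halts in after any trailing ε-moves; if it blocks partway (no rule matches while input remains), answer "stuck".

q0

(q0, xzzzzzxxyxzz, $) ⊢ (q0, zzzzzxxyxzz, W$) ⊢ (q1, zzzzxxyxzz, WW$) ⊢ (q0, zzzxxyxzz, VW$) ⊢ (q1, zzxxyxzz, W$) ⊢ (q0, zxxyxzz, V$) ⊢ (q1, xxyxzz, $) ⊢ (q0, xyxzz, $) ⊢ (q0, yxzz, W$) ⊢ (q0, xzz, $) ⊢ (q0, zz, W$) ⊢ (q1, z, WW$) ⊢ (q0, ε, VW$)
All input consumed; M is in state q0.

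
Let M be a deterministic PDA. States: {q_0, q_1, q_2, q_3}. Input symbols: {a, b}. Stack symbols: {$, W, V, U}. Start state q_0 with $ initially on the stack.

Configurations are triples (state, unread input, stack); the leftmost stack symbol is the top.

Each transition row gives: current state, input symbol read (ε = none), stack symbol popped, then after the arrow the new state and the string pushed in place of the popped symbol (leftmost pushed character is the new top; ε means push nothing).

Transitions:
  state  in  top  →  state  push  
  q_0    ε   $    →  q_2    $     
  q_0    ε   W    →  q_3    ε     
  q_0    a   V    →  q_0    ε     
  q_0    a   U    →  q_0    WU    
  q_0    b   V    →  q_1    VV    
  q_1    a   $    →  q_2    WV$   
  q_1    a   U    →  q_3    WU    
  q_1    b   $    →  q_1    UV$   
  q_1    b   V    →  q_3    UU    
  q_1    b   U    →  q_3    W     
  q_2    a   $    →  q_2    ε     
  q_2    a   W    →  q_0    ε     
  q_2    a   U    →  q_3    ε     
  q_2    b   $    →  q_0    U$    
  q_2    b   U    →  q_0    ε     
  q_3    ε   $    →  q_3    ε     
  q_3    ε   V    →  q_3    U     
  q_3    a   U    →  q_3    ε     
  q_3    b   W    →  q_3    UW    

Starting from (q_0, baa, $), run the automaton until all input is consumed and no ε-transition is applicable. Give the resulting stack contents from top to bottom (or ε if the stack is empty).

ε

(q_0, baa, $) ⊢ (q_2, baa, $) ⊢ (q_0, aa, U$) ⊢ (q_0, a, WU$) ⊢ (q_3, a, U$) ⊢ (q_3, ε, $) ⊢ (q_3, ε, ε)
All input consumed in state q_3 with stack ε.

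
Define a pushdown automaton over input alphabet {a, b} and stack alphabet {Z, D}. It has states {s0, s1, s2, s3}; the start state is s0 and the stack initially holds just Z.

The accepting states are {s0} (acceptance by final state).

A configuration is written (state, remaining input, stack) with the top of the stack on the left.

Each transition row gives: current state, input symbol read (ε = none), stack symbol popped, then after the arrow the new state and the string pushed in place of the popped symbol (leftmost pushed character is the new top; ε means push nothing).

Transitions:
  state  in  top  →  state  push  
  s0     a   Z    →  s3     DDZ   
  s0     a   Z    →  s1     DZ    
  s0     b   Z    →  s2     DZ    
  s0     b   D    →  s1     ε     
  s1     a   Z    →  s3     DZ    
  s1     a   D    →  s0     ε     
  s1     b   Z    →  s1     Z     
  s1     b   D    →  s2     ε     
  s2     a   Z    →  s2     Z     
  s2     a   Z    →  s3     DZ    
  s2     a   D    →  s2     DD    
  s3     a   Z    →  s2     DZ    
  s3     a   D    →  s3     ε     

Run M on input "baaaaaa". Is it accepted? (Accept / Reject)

Reject

No computation consumes all input and reaches a final state.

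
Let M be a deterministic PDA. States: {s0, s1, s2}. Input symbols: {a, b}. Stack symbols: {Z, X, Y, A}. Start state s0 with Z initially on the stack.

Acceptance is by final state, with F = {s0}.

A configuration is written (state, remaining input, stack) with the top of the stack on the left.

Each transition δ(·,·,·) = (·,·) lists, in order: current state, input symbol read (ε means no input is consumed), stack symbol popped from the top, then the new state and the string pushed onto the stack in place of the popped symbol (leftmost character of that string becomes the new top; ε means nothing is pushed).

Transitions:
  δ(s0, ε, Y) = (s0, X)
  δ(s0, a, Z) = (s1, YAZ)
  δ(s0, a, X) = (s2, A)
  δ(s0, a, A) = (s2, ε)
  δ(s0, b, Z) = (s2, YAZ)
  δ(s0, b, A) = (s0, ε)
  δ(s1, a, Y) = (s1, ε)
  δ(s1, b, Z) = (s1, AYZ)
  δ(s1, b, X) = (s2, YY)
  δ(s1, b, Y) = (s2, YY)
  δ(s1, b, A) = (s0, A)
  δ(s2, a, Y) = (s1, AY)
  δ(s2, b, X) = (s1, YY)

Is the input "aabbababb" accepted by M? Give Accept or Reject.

(s0, aabbababb, Z)
  read a, top Z: go to s1, push YAZ → (s1, abbababb, YAZ)
  read a, top Y: go to s1, push ε → (s1, bbababb, AZ)
  read b, top A: go to s0, push A → (s0, bababb, AZ)
  read b, top A: go to s0, push ε → (s0, ababb, Z)
  read a, top Z: go to s1, push YAZ → (s1, babb, YAZ)
  read b, top Y: go to s2, push YY → (s2, abb, YYAZ)
  read a, top Y: go to s1, push AY → (s1, bb, AYYAZ)
  read b, top A: go to s0, push A → (s0, b, AYYAZ)
  read b, top A: go to s0, push ε → (s0, ε, YYAZ)
All input consumed; state s0 ∈ F.

Accept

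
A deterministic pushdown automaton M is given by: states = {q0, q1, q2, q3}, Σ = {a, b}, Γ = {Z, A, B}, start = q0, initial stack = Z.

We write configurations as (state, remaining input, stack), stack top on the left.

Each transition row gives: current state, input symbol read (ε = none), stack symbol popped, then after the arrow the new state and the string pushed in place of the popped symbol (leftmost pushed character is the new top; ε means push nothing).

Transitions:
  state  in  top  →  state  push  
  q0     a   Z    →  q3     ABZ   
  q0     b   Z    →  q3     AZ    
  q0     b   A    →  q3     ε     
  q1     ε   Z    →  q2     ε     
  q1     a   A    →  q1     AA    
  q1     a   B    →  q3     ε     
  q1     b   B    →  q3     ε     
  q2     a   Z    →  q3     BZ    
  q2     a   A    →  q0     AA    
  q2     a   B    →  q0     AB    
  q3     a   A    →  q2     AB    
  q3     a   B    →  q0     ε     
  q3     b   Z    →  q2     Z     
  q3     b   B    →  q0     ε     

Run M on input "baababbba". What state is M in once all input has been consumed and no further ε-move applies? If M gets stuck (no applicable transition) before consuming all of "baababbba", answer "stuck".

stuck

(q0, baababbba, Z)
  read b, top Z: go to q3, push AZ → (q3, aababbba, AZ)
  read a, top A: go to q2, push AB → (q2, ababbba, ABZ)
  read a, top A: go to q0, push AA → (q0, babbba, AABZ)
  read b, top A: go to q3, push ε → (q3, abbba, ABZ)
  read a, top A: go to q2, push AB → (q2, bbba, ABBZ)
No transition for (q2, b, top A); M blocks with input bbba remaining.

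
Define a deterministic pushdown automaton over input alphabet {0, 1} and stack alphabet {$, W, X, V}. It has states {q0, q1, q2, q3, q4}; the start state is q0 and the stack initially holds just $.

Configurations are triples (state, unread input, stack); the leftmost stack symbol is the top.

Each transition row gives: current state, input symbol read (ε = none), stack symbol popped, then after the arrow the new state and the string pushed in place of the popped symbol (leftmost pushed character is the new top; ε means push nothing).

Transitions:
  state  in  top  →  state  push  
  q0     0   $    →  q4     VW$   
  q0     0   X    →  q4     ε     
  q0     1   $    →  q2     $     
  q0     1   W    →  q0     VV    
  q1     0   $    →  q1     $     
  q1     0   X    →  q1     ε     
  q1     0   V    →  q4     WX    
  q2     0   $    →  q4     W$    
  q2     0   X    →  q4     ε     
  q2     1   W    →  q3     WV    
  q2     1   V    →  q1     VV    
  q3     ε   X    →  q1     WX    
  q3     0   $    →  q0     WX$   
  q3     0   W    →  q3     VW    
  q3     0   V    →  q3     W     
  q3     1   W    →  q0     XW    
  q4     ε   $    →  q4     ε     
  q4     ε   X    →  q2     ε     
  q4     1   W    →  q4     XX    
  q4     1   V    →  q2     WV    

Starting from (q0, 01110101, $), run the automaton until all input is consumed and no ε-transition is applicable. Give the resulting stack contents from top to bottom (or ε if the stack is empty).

WVVW$

(q0, 01110101, $)
  read 0, top $: go to q4, push VW$ → (q4, 1110101, VW$)
  read 1, top V: go to q2, push WV → (q2, 110101, WVW$)
  read 1, top W: go to q3, push WV → (q3, 10101, WVVW$)
  read 1, top W: go to q0, push XW → (q0, 0101, XWVVW$)
  read 0, top X: go to q4, push ε → (q4, 101, WVVW$)
  read 1, top W: go to q4, push XX → (q4, 01, XXVVW$)
  ε-move, top X: go to q2, push ε → (q2, 01, XVVW$)
  read 0, top X: go to q4, push ε → (q4, 1, VVW$)
  read 1, top V: go to q2, push WV → (q2, ε, WVVW$)
All input consumed in state q2 with stack WVVW$.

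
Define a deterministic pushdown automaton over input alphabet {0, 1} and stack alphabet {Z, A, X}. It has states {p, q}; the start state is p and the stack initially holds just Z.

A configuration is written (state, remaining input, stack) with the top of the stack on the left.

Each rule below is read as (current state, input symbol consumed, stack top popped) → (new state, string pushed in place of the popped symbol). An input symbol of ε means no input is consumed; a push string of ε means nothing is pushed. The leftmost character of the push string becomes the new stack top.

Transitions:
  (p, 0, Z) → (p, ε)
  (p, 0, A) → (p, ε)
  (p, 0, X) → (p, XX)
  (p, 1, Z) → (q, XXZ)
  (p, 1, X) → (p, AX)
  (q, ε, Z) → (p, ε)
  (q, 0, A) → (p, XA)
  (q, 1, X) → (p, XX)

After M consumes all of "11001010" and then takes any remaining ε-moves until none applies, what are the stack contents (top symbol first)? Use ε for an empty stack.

(p, 11001010, Z) ⊢ (q, 1001010, XXZ) ⊢ (p, 001010, XXXZ) ⊢ (p, 01010, XXXXZ) ⊢ (p, 1010, XXXXXZ) ⊢ (p, 010, AXXXXXZ) ⊢ (p, 10, XXXXXZ) ⊢ (p, 0, AXXXXXZ) ⊢ (p, ε, XXXXXZ)
All input consumed in state p with stack XXXXXZ.

XXXXXZ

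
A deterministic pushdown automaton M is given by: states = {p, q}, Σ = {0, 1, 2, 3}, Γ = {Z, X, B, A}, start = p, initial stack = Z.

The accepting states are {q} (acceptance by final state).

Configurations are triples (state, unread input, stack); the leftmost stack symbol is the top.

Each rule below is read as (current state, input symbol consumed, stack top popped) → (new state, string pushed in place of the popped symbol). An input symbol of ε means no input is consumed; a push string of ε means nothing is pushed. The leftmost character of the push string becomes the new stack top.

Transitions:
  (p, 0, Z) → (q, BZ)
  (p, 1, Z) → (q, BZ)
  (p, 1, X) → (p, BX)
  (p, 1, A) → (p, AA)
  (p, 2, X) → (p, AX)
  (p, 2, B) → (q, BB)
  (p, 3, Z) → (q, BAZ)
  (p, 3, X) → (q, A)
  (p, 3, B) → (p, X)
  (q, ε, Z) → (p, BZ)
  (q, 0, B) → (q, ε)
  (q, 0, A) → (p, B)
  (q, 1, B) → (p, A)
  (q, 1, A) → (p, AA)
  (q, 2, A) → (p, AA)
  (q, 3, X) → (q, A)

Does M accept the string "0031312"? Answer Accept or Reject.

Accept

(p, 0031312, Z)
  read 0, top Z: go to q, push BZ → (q, 031312, BZ)
  read 0, top B: go to q, push ε → (q, 31312, Z)
  ε-move, top Z: go to p, push BZ → (p, 31312, BZ)
  read 3, top B: go to p, push X → (p, 1312, XZ)
  read 1, top X: go to p, push BX → (p, 312, BXZ)
  read 3, top B: go to p, push X → (p, 12, XXZ)
  read 1, top X: go to p, push BX → (p, 2, BXXZ)
  read 2, top B: go to q, push BB → (q, ε, BBXXZ)
All input consumed; state q ∈ F.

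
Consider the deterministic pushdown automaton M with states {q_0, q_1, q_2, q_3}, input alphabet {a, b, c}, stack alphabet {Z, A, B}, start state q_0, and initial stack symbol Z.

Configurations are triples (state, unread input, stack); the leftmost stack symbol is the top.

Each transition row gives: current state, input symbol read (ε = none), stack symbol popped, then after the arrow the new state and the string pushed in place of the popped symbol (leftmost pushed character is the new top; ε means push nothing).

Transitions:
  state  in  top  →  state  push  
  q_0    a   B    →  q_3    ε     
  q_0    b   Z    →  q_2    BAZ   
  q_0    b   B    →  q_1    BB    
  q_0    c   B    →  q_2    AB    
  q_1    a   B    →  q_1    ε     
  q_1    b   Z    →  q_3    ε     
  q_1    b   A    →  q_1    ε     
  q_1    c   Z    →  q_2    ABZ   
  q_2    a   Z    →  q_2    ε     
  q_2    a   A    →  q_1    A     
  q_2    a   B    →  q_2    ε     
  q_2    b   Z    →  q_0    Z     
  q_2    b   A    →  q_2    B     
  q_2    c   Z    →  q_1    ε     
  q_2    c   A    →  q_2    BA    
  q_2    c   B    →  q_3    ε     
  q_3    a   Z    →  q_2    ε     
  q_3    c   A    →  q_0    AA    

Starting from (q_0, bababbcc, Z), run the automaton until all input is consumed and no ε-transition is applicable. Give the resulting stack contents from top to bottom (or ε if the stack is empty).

(q_0, bababbcc, Z)
  read b, top Z: go to q_2, push BAZ → (q_2, ababbcc, BAZ)
  read a, top B: go to q_2, push ε → (q_2, babbcc, AZ)
  read b, top A: go to q_2, push B → (q_2, abbcc, BZ)
  read a, top B: go to q_2, push ε → (q_2, bbcc, Z)
  read b, top Z: go to q_0, push Z → (q_0, bcc, Z)
  read b, top Z: go to q_2, push BAZ → (q_2, cc, BAZ)
  read c, top B: go to q_3, push ε → (q_3, c, AZ)
  read c, top A: go to q_0, push AA → (q_0, ε, AAZ)
All input consumed in state q_0 with stack AAZ.

AAZ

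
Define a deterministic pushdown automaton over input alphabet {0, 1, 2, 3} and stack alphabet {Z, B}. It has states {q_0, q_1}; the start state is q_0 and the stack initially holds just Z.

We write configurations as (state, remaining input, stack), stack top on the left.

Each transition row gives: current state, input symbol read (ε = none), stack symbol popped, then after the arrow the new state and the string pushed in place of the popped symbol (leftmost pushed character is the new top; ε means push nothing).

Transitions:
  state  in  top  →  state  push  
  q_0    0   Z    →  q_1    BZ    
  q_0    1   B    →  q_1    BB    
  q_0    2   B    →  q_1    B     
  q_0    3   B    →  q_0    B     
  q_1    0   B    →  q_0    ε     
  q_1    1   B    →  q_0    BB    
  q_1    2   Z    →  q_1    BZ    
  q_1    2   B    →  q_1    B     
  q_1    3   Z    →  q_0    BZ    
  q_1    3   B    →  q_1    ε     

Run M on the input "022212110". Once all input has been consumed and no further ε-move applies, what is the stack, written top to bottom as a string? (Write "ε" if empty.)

BBBZ

(q_0, 022212110, Z)
  read 0, top Z: go to q_1, push BZ → (q_1, 22212110, BZ)
  read 2, top B: go to q_1, push B → (q_1, 2212110, BZ)
  read 2, top B: go to q_1, push B → (q_1, 212110, BZ)
  read 2, top B: go to q_1, push B → (q_1, 12110, BZ)
  read 1, top B: go to q_0, push BB → (q_0, 2110, BBZ)
  read 2, top B: go to q_1, push B → (q_1, 110, BBZ)
  read 1, top B: go to q_0, push BB → (q_0, 10, BBBZ)
  read 1, top B: go to q_1, push BB → (q_1, 0, BBBBZ)
  read 0, top B: go to q_0, push ε → (q_0, ε, BBBZ)
All input consumed in state q_0 with stack BBBZ.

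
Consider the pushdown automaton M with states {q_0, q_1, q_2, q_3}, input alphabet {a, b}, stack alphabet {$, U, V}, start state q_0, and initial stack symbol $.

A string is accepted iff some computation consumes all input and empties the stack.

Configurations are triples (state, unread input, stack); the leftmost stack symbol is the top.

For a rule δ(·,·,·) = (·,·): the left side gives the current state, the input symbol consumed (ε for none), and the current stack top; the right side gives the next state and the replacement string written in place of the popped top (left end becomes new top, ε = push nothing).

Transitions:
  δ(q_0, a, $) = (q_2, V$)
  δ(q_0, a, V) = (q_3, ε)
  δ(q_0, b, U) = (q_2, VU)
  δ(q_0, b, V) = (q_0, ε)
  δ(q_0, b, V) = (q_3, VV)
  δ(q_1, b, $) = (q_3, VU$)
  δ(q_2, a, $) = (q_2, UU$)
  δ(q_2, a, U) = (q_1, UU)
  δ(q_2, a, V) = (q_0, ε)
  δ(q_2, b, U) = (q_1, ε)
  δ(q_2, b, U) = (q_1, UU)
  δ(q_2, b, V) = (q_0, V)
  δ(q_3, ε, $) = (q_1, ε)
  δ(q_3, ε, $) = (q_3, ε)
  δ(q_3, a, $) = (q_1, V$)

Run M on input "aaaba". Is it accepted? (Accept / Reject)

One accepting computation: (q_0, aaaba, $) ⊢ (q_2, aaba, V$) ⊢ (q_0, aba, $) ⊢ (q_2, ba, V$) ⊢ (q_0, a, V$) ⊢ (q_3, ε, $) ⊢ (q_1, ε, ε)
All input consumed and the stack is empty.

Accept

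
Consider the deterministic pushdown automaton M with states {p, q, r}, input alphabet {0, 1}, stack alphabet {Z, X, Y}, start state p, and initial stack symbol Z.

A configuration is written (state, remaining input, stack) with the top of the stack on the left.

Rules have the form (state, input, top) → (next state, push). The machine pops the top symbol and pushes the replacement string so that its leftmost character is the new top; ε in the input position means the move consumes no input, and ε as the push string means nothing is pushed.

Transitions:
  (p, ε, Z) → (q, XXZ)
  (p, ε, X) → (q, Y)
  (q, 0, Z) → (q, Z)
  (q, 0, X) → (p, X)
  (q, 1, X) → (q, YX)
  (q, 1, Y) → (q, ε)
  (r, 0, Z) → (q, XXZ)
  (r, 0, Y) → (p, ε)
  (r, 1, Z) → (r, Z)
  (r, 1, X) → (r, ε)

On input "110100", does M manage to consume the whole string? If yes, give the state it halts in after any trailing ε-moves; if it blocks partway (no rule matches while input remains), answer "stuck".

stuck

(p, 110100, Z) ⊢ (q, 110100, XXZ) ⊢ (q, 10100, YXXZ) ⊢ (q, 0100, XXZ) ⊢ (p, 100, XXZ) ⊢ (q, 100, YXZ) ⊢ (q, 00, XZ) ⊢ (p, 0, XZ) ⊢ (q, 0, YZ)
No transition for (q, 0, top Y); M blocks with input 0 remaining.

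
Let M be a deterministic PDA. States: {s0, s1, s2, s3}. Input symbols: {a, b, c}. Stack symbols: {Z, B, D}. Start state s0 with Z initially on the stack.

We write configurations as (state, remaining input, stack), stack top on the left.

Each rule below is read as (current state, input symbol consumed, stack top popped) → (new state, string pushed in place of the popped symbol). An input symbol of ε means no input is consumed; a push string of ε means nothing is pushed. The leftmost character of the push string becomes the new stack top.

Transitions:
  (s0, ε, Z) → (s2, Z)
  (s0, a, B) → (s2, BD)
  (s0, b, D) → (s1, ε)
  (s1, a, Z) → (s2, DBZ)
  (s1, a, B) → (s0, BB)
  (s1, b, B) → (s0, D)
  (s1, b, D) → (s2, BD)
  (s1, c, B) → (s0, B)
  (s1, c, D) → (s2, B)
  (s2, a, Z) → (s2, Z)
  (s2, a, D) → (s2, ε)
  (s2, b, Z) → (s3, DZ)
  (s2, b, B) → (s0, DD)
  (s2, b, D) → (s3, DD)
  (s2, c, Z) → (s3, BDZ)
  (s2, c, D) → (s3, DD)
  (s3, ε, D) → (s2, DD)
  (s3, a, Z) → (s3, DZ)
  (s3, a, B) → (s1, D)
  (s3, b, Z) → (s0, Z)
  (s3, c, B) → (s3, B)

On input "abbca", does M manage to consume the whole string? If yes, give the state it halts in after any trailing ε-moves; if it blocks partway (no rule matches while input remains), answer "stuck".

s2

(s0, abbca, Z)
  ε-move, top Z: go to s2, push Z → (s2, abbca, Z)
  read a, top Z: go to s2, push Z → (s2, bbca, Z)
  read b, top Z: go to s3, push DZ → (s3, bca, DZ)
  ε-move, top D: go to s2, push DD → (s2, bca, DDZ)
  read b, top D: go to s3, push DD → (s3, ca, DDDZ)
  ε-move, top D: go to s2, push DD → (s2, ca, DDDDZ)
  read c, top D: go to s3, push DD → (s3, a, DDDDDZ)
  ε-move, top D: go to s2, push DD → (s2, a, DDDDDDZ)
  read a, top D: go to s2, push ε → (s2, ε, DDDDDZ)
All input consumed; M is in state s2.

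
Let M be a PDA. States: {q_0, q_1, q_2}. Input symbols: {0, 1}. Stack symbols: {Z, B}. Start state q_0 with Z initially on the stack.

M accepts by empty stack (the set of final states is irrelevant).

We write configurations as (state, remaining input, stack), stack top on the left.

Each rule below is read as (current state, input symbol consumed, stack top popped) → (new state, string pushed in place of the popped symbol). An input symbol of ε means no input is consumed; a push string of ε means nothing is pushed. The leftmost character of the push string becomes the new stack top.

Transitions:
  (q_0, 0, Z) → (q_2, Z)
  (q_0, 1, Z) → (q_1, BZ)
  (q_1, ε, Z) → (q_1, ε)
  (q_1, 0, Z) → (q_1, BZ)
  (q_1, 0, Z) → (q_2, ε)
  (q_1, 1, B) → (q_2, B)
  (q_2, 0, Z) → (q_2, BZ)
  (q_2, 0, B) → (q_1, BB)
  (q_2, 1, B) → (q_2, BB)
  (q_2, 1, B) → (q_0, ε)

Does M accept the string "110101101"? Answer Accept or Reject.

No computation consumes all input and empties the stack.

Reject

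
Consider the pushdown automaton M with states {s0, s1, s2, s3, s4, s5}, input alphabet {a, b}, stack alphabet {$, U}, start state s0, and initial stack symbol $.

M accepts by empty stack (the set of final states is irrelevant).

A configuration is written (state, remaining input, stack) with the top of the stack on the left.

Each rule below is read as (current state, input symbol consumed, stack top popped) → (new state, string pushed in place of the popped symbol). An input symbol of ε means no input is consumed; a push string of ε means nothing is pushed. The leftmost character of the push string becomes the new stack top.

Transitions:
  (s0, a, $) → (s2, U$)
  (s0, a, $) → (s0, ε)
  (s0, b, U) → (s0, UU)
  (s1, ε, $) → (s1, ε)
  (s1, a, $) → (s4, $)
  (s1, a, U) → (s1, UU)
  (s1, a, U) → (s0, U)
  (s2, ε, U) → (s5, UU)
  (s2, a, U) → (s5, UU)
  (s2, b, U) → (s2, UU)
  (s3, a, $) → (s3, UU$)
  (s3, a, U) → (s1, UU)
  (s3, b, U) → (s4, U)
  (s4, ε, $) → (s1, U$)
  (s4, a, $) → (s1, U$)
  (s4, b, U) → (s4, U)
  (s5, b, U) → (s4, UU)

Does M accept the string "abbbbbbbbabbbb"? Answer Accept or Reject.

Reject

No computation consumes all input and empties the stack.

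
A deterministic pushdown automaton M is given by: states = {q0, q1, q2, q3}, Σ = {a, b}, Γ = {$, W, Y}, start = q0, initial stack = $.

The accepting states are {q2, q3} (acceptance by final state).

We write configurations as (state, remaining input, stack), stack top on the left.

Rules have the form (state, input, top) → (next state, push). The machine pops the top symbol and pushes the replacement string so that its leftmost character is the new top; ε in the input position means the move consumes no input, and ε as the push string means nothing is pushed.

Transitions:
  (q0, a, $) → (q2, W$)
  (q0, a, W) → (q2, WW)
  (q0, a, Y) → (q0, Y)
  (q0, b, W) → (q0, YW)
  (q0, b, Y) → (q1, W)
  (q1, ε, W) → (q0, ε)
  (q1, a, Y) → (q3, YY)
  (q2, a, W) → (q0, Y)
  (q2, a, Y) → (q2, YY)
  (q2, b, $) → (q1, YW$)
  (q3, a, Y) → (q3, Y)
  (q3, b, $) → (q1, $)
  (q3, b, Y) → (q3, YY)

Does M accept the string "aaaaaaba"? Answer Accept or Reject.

(q0, aaaaaaba, $)
  read a, top $: go to q2, push W$ → (q2, aaaaaba, W$)
  read a, top W: go to q0, push Y → (q0, aaaaba, Y$)
  read a, top Y: go to q0, push Y → (q0, aaaba, Y$)
  read a, top Y: go to q0, push Y → (q0, aaba, Y$)
  read a, top Y: go to q0, push Y → (q0, aba, Y$)
  read a, top Y: go to q0, push Y → (q0, ba, Y$)
  read b, top Y: go to q1, push W → (q1, a, W$)
  ε-move, top W: go to q0, push ε → (q0, a, $)
  read a, top $: go to q2, push W$ → (q2, ε, W$)
All input consumed; state q2 ∈ F.

Accept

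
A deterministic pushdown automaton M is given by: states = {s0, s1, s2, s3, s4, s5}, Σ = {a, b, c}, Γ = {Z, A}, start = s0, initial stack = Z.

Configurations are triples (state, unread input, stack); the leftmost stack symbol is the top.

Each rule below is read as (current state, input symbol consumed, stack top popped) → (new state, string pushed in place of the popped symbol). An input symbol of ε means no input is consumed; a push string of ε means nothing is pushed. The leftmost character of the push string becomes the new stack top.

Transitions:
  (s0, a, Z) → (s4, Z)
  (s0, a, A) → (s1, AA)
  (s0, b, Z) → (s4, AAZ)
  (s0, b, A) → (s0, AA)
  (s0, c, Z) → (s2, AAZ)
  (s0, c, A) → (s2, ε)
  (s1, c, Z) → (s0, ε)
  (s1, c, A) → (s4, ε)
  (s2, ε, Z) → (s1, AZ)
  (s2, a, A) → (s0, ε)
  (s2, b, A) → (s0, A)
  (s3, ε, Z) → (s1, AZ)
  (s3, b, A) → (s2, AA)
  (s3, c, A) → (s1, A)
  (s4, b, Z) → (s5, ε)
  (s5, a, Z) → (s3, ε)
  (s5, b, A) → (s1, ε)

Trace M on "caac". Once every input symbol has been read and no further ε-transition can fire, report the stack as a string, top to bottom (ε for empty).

(s0, caac, Z) ⊢ (s2, aac, AAZ) ⊢ (s0, ac, AZ) ⊢ (s1, c, AAZ) ⊢ (s4, ε, AZ)
All input consumed in state s4 with stack AZ.

AZ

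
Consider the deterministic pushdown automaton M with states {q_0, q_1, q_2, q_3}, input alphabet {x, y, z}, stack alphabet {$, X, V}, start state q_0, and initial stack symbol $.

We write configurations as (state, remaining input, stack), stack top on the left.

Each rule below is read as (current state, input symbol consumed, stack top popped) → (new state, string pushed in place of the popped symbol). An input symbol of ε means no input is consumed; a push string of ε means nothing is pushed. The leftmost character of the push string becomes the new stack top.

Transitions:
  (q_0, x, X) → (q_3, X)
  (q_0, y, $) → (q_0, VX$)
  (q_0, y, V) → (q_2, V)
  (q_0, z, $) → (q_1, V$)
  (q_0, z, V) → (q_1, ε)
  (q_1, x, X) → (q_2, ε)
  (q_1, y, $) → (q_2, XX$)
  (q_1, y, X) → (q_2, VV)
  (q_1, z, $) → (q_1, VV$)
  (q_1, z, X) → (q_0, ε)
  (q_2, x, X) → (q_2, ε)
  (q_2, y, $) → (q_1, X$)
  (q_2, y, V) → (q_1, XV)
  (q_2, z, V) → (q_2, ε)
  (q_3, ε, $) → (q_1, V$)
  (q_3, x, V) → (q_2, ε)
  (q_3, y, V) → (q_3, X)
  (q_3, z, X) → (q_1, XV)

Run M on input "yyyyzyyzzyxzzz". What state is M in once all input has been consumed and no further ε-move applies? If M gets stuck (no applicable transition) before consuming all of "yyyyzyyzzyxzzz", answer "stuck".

stuck

(q_0, yyyyzyyzzyxzzz, $)
  read y, top $: go to q_0, push VX$ → (q_0, yyyzyyzzyxzzz, VX$)
  read y, top V: go to q_2, push V → (q_2, yyzyyzzyxzzz, VX$)
  read y, top V: go to q_1, push XV → (q_1, yzyyzzyxzzz, XVX$)
  read y, top X: go to q_2, push VV → (q_2, zyyzzyxzzz, VVVX$)
  read z, top V: go to q_2, push ε → (q_2, yyzzyxzzz, VVX$)
  read y, top V: go to q_1, push XV → (q_1, yzzyxzzz, XVVX$)
  read y, top X: go to q_2, push VV → (q_2, zzyxzzz, VVVVX$)
  read z, top V: go to q_2, push ε → (q_2, zyxzzz, VVVX$)
  read z, top V: go to q_2, push ε → (q_2, yxzzz, VVX$)
  read y, top V: go to q_1, push XV → (q_1, xzzz, XVVX$)
  read x, top X: go to q_2, push ε → (q_2, zzz, VVX$)
  read z, top V: go to q_2, push ε → (q_2, zz, VX$)
  read z, top V: go to q_2, push ε → (q_2, z, X$)
No transition for (q_2, z, top X); M blocks with input z remaining.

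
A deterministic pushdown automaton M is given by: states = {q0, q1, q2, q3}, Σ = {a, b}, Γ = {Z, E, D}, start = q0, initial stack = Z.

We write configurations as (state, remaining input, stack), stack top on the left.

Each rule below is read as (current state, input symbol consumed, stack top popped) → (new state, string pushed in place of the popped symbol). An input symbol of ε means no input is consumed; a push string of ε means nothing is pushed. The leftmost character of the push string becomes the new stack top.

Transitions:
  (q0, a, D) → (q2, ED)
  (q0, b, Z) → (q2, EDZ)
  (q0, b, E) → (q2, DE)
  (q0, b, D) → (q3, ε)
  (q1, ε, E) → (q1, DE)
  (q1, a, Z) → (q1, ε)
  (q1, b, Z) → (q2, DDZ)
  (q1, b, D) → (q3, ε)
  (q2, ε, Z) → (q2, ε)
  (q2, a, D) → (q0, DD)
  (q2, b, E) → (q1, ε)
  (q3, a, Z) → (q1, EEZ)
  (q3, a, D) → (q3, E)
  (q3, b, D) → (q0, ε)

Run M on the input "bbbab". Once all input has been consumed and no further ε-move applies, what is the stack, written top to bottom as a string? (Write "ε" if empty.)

EEZ

(q0, bbbab, Z) ⊢ (q2, bbab, EDZ) ⊢ (q1, bab, DZ) ⊢ (q3, ab, Z) ⊢ (q1, b, EEZ) ⊢ (q1, b, DEEZ) ⊢ (q3, ε, EEZ)
All input consumed in state q3 with stack EEZ.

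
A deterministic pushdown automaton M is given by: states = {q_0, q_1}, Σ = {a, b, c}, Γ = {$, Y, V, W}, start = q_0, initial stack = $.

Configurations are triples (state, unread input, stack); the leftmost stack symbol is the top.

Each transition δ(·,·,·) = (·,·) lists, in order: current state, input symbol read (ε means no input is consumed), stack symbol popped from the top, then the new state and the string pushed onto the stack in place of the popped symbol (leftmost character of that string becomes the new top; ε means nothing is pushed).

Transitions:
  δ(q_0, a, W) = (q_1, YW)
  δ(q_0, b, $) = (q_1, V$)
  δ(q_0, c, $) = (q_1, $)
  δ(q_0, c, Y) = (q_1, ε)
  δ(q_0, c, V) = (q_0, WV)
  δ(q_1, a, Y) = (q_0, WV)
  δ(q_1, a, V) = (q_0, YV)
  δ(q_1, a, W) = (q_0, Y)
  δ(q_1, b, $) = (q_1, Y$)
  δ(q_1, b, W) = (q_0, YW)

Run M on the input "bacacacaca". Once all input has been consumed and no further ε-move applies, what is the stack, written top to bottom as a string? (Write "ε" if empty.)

YV$

(q_0, bacacacaca, $) ⊢ (q_1, acacacaca, V$) ⊢ (q_0, cacacaca, YV$) ⊢ (q_1, acacaca, V$) ⊢ (q_0, cacaca, YV$) ⊢ (q_1, acaca, V$) ⊢ (q_0, caca, YV$) ⊢ (q_1, aca, V$) ⊢ (q_0, ca, YV$) ⊢ (q_1, a, V$) ⊢ (q_0, ε, YV$)
All input consumed in state q_0 with stack YV$.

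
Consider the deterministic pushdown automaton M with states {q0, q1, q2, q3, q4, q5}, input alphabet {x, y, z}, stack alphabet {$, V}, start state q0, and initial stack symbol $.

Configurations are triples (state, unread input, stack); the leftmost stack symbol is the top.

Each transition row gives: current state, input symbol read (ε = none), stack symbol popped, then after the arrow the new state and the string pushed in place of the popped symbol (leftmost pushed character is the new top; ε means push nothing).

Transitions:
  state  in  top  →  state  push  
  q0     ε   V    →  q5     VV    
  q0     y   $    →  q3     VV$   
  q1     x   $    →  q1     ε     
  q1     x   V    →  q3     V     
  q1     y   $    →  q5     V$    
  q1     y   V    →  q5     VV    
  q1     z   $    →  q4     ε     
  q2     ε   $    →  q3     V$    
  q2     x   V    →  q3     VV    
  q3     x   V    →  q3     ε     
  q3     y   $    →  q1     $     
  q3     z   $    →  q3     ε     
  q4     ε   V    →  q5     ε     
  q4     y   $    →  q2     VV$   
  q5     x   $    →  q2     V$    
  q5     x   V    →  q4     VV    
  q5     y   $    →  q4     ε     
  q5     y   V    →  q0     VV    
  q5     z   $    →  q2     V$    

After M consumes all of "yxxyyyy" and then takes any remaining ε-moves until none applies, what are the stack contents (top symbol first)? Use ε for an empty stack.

(q0, yxxyyyy, $)
  read y, top $: go to q3, push VV$ → (q3, xxyyyy, VV$)
  read x, top V: go to q3, push ε → (q3, xyyyy, V$)
  read x, top V: go to q3, push ε → (q3, yyyy, $)
  read y, top $: go to q1, push $ → (q1, yyy, $)
  read y, top $: go to q5, push V$ → (q5, yy, V$)
  read y, top V: go to q0, push VV → (q0, y, VV$)
  ε-move, top V: go to q5, push VV → (q5, y, VVV$)
  read y, top V: go to q0, push VV → (q0, ε, VVVV$)
  ε-move, top V: go to q5, push VV → (q5, ε, VVVVV$)
All input consumed in state q5 with stack VVVVV$.

VVVVV$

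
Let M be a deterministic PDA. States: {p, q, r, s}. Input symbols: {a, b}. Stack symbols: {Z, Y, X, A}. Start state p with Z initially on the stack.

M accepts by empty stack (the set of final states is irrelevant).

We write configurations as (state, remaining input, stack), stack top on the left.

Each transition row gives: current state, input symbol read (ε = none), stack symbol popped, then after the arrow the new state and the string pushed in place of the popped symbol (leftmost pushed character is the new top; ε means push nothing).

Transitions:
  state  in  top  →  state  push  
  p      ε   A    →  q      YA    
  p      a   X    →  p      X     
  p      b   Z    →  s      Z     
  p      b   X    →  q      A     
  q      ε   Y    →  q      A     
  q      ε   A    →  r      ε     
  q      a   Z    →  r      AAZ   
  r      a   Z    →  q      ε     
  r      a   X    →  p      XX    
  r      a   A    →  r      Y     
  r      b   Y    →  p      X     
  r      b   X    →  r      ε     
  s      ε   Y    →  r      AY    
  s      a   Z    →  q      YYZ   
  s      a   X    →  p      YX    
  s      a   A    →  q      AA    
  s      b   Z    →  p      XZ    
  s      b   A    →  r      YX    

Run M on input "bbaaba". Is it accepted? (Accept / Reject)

(p, bbaaba, Z)
  read b, top Z: go to s, push Z → (s, baaba, Z)
  read b, top Z: go to p, push XZ → (p, aaba, XZ)
  read a, top X: go to p, push X → (p, aba, XZ)
  read a, top X: go to p, push X → (p, ba, XZ)
  read b, top X: go to q, push A → (q, a, AZ)
  ε-move, top A: go to r, push ε → (r, a, Z)
  read a, top Z: go to q, push ε → (q, ε, ε)
All input consumed and the stack is empty.

Accept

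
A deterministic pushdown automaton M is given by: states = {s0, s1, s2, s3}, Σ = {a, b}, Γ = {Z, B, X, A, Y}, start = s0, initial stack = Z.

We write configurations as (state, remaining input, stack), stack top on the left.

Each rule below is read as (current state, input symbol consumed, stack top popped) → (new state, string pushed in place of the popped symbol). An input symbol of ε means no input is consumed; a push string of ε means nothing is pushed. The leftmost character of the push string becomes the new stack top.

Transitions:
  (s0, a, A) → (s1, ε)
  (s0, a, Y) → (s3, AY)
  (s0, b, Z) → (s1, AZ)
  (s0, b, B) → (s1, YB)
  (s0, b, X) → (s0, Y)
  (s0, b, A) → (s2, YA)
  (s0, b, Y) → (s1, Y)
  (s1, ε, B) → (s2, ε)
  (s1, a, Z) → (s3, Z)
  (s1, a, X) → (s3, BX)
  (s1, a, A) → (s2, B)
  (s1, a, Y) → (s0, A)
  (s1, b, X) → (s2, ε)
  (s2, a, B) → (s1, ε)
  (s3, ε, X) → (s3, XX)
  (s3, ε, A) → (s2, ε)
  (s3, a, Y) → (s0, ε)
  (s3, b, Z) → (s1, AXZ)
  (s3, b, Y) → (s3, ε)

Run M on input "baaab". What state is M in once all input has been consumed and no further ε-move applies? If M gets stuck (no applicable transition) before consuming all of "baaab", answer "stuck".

(s0, baaab, Z) ⊢ (s1, aaab, AZ) ⊢ (s2, aab, BZ) ⊢ (s1, ab, Z) ⊢ (s3, b, Z) ⊢ (s1, ε, AXZ)
All input consumed; M is in state s1.

s1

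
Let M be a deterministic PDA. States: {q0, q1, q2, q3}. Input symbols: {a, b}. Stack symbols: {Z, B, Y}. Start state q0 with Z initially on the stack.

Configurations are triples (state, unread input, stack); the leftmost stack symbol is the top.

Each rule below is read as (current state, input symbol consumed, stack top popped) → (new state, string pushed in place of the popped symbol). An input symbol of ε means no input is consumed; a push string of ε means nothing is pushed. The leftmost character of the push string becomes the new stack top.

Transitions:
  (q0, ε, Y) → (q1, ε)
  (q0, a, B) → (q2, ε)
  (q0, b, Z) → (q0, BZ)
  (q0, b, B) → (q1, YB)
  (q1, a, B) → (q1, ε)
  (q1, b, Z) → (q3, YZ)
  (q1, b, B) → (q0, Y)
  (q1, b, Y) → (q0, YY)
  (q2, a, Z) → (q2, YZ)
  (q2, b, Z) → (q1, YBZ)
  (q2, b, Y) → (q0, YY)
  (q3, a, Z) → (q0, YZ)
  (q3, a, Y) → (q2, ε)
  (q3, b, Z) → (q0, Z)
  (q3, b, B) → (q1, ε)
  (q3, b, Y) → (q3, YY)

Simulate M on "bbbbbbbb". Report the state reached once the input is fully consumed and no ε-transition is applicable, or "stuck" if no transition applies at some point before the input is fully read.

q1

(q0, bbbbbbbb, Z) ⊢ (q0, bbbbbbb, BZ) ⊢ (q1, bbbbbb, YBZ) ⊢ (q0, bbbbb, YYBZ) ⊢ (q1, bbbbb, YBZ) ⊢ (q0, bbbb, YYBZ) ⊢ (q1, bbbb, YBZ) ⊢ (q0, bbb, YYBZ) ⊢ (q1, bbb, YBZ) ⊢ (q0, bb, YYBZ) ⊢ (q1, bb, YBZ) ⊢ (q0, b, YYBZ) ⊢ (q1, b, YBZ) ⊢ (q0, ε, YYBZ) ⊢ (q1, ε, YBZ)
All input consumed; M is in state q1.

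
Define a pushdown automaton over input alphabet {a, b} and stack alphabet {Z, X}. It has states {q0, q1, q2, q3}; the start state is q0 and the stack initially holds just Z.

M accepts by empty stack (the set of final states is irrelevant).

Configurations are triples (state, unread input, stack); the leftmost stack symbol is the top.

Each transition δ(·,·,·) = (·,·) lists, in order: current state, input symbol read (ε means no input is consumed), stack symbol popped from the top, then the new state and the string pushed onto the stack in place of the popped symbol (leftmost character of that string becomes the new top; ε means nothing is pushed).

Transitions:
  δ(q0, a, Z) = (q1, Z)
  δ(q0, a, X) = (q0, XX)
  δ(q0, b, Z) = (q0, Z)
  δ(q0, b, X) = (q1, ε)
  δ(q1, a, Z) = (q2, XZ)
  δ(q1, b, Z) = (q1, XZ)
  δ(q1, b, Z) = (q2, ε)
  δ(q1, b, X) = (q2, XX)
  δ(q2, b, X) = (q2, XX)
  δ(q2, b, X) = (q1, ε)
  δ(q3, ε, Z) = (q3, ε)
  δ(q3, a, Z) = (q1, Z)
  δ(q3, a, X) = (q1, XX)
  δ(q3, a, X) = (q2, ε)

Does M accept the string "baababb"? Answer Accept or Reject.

One accepting computation: (q0, baababb, Z) ⊢ (q0, aababb, Z) ⊢ (q1, ababb, Z) ⊢ (q2, babb, XZ) ⊢ (q1, abb, Z) ⊢ (q2, bb, XZ) ⊢ (q1, b, Z) ⊢ (q2, ε, ε)
All input consumed and the stack is empty.

Accept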